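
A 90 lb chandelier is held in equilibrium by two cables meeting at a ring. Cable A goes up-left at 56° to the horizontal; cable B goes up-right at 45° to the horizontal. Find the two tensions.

ΣF_x = 0: −T_A·cos56° + T_B·cos45° = 0 → T_B = 0.790818·T_A.
ΣF_y = 0: T_A·sin56° + T_B·sin45° = 90.
Substitute: T_A·(0.829038 + 0.790818·0.707107) = 90 → T_A = 64.8307 ≈ 64.83 lb.
Then T_B = 0.790818 × 64.8307 = 51.27 lb.

T_A = 64.83 lb, T_B = 51.27 lb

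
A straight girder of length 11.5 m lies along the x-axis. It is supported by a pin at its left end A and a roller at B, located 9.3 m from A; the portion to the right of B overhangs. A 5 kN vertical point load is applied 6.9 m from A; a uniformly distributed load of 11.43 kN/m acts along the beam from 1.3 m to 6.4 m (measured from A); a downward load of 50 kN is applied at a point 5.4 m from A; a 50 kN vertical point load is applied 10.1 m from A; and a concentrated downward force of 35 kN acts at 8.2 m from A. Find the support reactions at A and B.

Resultant of the distributed load: 11.43 × 5.1 = 58.293 kN at 3.85 m from A.
Moments about A: B_y·9.3 − 5·6.9 − (11.43·5.1)·3.85 − 50·5.4 − 50·10.1 − 35·8.2 = 0 → B_y = 1320.92805/9.3 = 142.035 ≈ 142.0 kN.
ΣF_y = 0: A_y + 142.035 − 5 − 11.43·5.1 − 50 − 50 − 35 = 0 → A_y = 56.26 kN.
ΣF_x = 0: no horizontal applied forces, so A_x = 0.

A_x = 0, A_y = 56.26 kN, B_y = 142.0 kN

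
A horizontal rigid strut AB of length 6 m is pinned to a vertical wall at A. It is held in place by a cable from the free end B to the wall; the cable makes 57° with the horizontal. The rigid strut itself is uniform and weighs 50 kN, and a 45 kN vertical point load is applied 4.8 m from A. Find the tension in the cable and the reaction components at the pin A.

ΣM about A: T·sin57°·6 − 50·3 − 45·4.8 = 0 → T = 366/(6·0.838671) = 72.7341 ≈ 72.73 kN.
ΣF_x = 0: A_x − T·cos57° = 0 → A_x = 72.7341 × 0.544639 = 39.61 kN.
ΣF_y = 0: A_y + T·sin57° − 50 − 45 = 0 → A_y = 95 − 72.7341 × 0.838671 = 34.00 kN.

T = 72.73 kN, A_x = 39.61 kN, A_y = 34.00 kN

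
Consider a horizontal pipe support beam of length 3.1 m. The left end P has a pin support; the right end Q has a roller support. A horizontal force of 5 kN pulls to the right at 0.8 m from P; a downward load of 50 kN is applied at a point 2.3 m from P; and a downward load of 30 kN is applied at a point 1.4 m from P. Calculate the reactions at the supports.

ΣM about P: Q_y·3.1 − 50·2.3 − 30·1.4 = 0 → Q_y = 157/3.1 = 50.6452 ≈ 50.65 kN.
ΣF_y = 0: P_y + 50.6452 − 50 − 30 = 0 → P_y = 29.35 kN.
ΣF_x = 0: P_x + 5 = 0 → P_x = -5.000 kN.

P_x = -5.000 kN, P_y = 29.35 kN, Q_y = 50.65 kN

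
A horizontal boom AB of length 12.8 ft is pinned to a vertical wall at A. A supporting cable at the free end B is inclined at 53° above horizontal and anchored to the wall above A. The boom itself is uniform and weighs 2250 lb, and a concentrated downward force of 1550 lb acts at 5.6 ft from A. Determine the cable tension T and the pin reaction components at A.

T = 2258 lb, A_x = 1359 lb, A_y = 1997 lb

ΣM about A: T·sin53°·12.8 − 2250·6.4 − 1550·5.6 = 0 → T = 23080/(12.8·0.798636) = 2257.76 ≈ 2258 lb.
ΣF_x = 0: A_x − T·cos53° = 0 → A_x = 2257.76 × 0.601815 = 1359 lb.
ΣF_y = 0: A_y + T·sin53° − 2250 − 1550 = 0 → A_y = 3800 − 2257.76 × 0.798636 = 1997 lb.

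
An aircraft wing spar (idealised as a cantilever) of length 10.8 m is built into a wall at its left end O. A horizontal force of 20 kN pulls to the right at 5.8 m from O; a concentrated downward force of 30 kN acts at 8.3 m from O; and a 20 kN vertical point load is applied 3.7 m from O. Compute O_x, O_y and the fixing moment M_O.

ΣF_x = 0: O_x + 20 = 0 → O_x = -20.00 kN.
ΣF_y = 0: O_y − 30 − 20 = 0 → O_y = 50.00 kN.
ΣM about O: M_O − 30·8.3 − 20·3.7 = 0 → M_O = 323.0 kN·m.

O_x = -20.00 kN, O_y = 50.00 kN, M_O = 323.0 kN·m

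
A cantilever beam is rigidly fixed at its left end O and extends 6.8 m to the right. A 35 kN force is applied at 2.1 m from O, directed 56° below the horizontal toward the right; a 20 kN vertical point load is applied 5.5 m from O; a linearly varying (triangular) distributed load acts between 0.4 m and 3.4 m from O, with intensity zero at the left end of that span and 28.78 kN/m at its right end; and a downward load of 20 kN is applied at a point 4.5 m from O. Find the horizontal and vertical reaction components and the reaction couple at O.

O_x = -19.57 kN, O_y = 112.2 kN, M_O = 364.5 kN·m

Resultant of the triangular load: ½ × 28.78 × 3 = 43.17 kN, acting at 2.4 m from O (one-third of the span from the peak).
ΣF_x = 0: O_x + 35·cos56° = 0 → O_x = -19.57 kN.
ΣF_y = 0: O_y − 35·sin56° − 20 − ½·28.78·3 − 20 = 0 → O_y = 112.2 kN.
ΣM about O: M_O − 35·sin56°·2.1 − 20·5.5 − (½·28.78·3)·2.4 − 20·4.5 = 0 → M_O = 364.5 kN·m.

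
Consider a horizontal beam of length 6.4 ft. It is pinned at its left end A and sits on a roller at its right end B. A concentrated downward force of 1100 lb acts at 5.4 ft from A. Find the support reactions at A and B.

A_x = 0, A_y = 171.9 lb, B_y = 928.1 lb

Moments about A: B_y·6.4 − 1100·5.4 = 0 → B_y = 5940/6.4 = 928.125 ≈ 928.1 lb.
ΣF_y = 0: A_y + 928.125 − 1100 = 0 → A_y = 171.9 lb.
ΣF_x = 0: no horizontal applied forces, so A_x = 0.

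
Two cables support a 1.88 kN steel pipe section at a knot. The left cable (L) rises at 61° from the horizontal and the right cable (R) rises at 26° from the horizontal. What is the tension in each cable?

T_L = 1.692 kN, T_R = 0.9127 kN

ΣF_x = 0: −T_L·cos61° + T_R·cos26° = 0 → T_R = 0.5394·T_L.
ΣF_y = 0: T_L·sin61° + T_R·sin26° = 1.88.
Substitute: T_L·(0.87462 + 0.5394·0.438371) = 1.88 → T_L = 1.69205 ≈ 1.692 kN.
Then T_R = 0.5394 × 1.69205 = 0.9127 kN.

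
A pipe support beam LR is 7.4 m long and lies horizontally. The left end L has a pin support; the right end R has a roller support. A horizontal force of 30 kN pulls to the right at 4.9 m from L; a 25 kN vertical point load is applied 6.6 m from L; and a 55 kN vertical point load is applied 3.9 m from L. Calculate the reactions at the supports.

Taking moments about L: R_y·7.4 − 25·6.6 − 55·3.9 = 0 → R_y = 379.5/7.4 = 51.2838 ≈ 51.28 kN.
ΣF_y = 0: L_y + 51.2838 − 25 − 55 = 0 → L_y = 28.72 kN.
ΣF_x = 0: L_x + 30 = 0 → L_x = -30.00 kN.

L_x = -30.00 kN, L_y = 28.72 kN, R_y = 51.28 kN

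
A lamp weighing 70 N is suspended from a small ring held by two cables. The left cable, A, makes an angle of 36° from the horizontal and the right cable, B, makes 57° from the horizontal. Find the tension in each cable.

T_A = 38.18 N, T_B = 56.71 N

ΣF_x = 0: −T_A·cos36° + T_B·cos57° = 0 → T_B = 1.48542·T_A.
ΣF_y = 0: T_A·sin36° + T_B·sin57° = 70.
Substitute: T_A·(0.587785 + 1.48542·0.838671) = 70 → T_A = 38.177 ≈ 38.18 N.
Then T_B = 1.48542 × 38.177 = 56.71 N.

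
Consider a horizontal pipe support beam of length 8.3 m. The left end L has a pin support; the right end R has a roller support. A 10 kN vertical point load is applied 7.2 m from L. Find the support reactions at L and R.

L_x = 0, L_y = 1.325 kN, R_y = 8.675 kN

ΣM about L: R_y·8.3 − 10·7.2 = 0 → R_y = 72/8.3 = 8.6747 ≈ 8.675 kN.
ΣF_y = 0: L_y + 8.6747 − 10 = 0 → L_y = 1.325 kN.
ΣF_x = 0: no horizontal applied forces, so L_x = 0.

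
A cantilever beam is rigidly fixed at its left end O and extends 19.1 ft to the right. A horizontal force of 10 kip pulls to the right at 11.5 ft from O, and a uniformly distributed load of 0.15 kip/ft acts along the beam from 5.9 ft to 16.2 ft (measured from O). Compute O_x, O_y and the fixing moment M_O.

Resultant of the distributed load: 0.15 × 10.3 = 1.545 kip at 11.05 ft from O.
ΣF_x = 0: O_x + 10 = 0 → O_x = -10.00 kip.
ΣF_y = 0: O_y − 0.15·10.3 = 0 → O_y = 1.545 kip.
ΣM about O: M_O − (0.15·10.3)·11.05 = 0 → M_O = 17.07 kip·ft.

O_x = -10.00 kip, O_y = 1.545 kip, M_O = 17.07 kip·ft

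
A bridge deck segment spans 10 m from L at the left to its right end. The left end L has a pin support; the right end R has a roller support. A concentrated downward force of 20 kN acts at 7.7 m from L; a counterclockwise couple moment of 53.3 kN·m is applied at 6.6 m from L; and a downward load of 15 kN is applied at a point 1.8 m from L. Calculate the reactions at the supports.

L_x = 0, L_y = 22.23 kN, R_y = 12.77 kN

Taking moments about L: R_y·10 − 20·7.7 + 53.3 − 15·1.8 = 0 → R_y = 127.7/10 = 12.77 kN.
ΣF_y = 0: L_y + 12.77 − 20 − 15 = 0 → L_y = 22.23 kN.
ΣF_x = 0: no horizontal applied forces, so L_x = 0.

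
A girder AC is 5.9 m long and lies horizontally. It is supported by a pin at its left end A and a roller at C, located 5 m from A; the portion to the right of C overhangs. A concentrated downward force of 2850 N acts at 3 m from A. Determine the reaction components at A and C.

A_x = 0, A_y = 1140 N, C_y = 1710 N

Taking moments about A: C_y·5 − 2850·3 = 0 → C_y = 8550/5 = 1710 N.
ΣF_y = 0: A_y + 1710 − 2850 = 0 → A_y = 1140 N.
ΣF_x = 0: no horizontal applied forces, so A_x = 0.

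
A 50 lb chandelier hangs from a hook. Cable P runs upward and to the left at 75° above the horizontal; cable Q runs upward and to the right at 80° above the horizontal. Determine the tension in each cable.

T_P = 20.54 lb, T_Q = 30.62 lb

ΣF_x = 0: −T_P·cos75° + T_Q·cos80° = 0 → T_Q = 1.49048·T_P.
ΣF_y = 0: T_P·sin75° + T_Q·sin80° = 50.
Substitute: T_P·(0.965926 + 1.49048·0.984808) = 50 → T_P = 20.5443 ≈ 20.54 lb.
Then T_Q = 1.49048 × 20.5443 = 30.62 lb.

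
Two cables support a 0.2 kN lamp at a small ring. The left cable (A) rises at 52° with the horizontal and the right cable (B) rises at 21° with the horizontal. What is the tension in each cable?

ΣF_x = 0: −T_A·cos52° + T_B·cos21° = 0 → T_B = 0.659463·T_A.
ΣF_y = 0: T_A·sin52° + T_B·sin21° = 0.2.
Substitute: T_A·(0.788011 + 0.659463·0.358368) = 0.2 → T_A = 0.195247 ≈ 0.1952 kN.
Then T_B = 0.659463 × 0.195247 = 0.1288 kN.

T_A = 0.1952 kN, T_B = 0.1288 kN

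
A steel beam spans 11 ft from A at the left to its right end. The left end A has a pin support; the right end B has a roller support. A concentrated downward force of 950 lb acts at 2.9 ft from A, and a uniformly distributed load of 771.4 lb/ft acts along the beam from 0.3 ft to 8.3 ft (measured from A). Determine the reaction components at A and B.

Resultant of the distributed load: 771.4 × 8 = 6171.2 lb at 4.3 ft from A.
Moments about A: B_y·11 − 950·2.9 − (771.4·8)·4.3 = 0 → B_y = 29291.16/11 = 2662.83 ≈ 2663 lb.
ΣF_y = 0: A_y + 2662.83 − 950 − 771.4·8 = 0 → A_y = 4458 lb.
ΣF_x = 0: no horizontal applied forces, so A_x = 0.

A_x = 0, A_y = 4458 lb, B_y = 2663 lb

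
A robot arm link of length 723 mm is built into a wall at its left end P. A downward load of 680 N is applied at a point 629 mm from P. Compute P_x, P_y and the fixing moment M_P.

ΣF_x = 0: P_x = 0.
ΣF_y = 0: P_y − 680 = 0 → P_y = 680.0 N.
ΣM about P: M_P − 680·629 = 0 → M_P = 427700 N·mm.

P_x = 0, P_y = 680.0 N, M_P = 427700 N·mm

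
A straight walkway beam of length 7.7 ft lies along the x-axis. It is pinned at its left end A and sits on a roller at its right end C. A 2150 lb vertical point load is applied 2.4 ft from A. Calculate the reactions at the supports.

A_x = 0, A_y = 1480 lb, C_y = 670.1 lb

ΣM about A: C_y·7.7 − 2150·2.4 = 0 → C_y = 5160/7.7 = 670.13 ≈ 670.1 lb.
ΣF_y = 0: A_y + 670.13 − 2150 = 0 → A_y = 1480 lb.
ΣF_x = 0: no horizontal applied forces, so A_x = 0.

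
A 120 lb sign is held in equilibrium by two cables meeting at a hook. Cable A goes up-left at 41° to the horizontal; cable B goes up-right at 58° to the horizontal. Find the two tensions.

ΣF_x = 0: −T_A·cos41° + T_B·cos58° = 0 → T_B = 1.4242·T_A.
ΣF_y = 0: T_A·sin41° + T_B·sin58° = 120.
Substitute: T_A·(0.656059 + 1.4242·0.848048) = 120 → T_A = 64.3829 ≈ 64.38 lb.
Then T_B = 1.4242 × 64.3829 = 91.69 lb.

T_A = 64.38 lb, T_B = 91.69 lb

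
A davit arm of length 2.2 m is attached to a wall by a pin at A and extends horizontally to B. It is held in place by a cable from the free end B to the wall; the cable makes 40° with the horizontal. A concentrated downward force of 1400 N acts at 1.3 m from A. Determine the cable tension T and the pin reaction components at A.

T = 1287 N, A_x = 985.9 N, A_y = 572.7 N

ΣM about A: T·sin40°·2.2 − 1400·1.3 = 0 → T = 1820/(2.2·0.642788) = 1287.01 ≈ 1287 N.
ΣF_x = 0: A_x − T·cos40° = 0 → A_x = 1287.01 × 0.766044 = 985.9 N.
ΣF_y = 0: A_y + T·sin40° − 1400 = 0 → A_y = 1400 − 1287.01 × 0.642788 = 572.7 N.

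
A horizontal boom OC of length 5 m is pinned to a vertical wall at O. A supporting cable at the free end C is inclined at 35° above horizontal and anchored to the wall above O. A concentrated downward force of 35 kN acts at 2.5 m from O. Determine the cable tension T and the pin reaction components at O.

T = 30.51 kN, O_x = 24.99 kN, O_y = 17.50 kN

ΣM about O: T·sin35°·5 − 35·2.5 = 0 → T = 87.5/(5·0.573576) = 30.5103 ≈ 30.51 kN.
ΣF_x = 0: O_x − T·cos35° = 0 → O_x = 30.5103 × 0.819152 = 24.99 kN.
ΣF_y = 0: O_y + T·sin35° − 35 = 0 → O_y = 35 − 30.5103 × 0.573576 = 17.50 kN.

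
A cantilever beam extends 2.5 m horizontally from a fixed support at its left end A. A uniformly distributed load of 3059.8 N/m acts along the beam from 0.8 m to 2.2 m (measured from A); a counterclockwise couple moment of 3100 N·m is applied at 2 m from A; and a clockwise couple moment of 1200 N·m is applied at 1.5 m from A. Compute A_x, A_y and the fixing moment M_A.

Resultant of the distributed load: 3059.8 × 1.4 = 4283.72 N at 1.5 m from A.
ΣF_x = 0: A_x = 0.
ΣF_y = 0: A_y − 3059.8·1.4 = 0 → A_y = 4284 N.
ΣM about A: M_A − (3059.8·1.4)·1.5 + 3100 − 1200 = 0 → M_A = 4526 N·m.

A_x = 0, A_y = 4284 N, M_A = 4526 N·m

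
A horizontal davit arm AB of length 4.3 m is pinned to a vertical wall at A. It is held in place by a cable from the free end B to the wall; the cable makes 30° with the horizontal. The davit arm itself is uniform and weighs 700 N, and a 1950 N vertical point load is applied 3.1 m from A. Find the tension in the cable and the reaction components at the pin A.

ΣM about A: T·sin30°·4.3 − 700·2.15 − 1950·3.1 = 0 → T = 7550/(4.3·0.5) = 3511.63 ≈ 3512 N.
ΣF_x = 0: A_x − T·cos30° = 0 → A_x = 3511.63 × 0.866025 = 3041 N.
ΣF_y = 0: A_y + T·sin30° − 700 − 1950 = 0 → A_y = 2650 − 3511.63 × 0.5 = 894.2 N.

T = 3512 N, A_x = 3041 N, A_y = 894.2 N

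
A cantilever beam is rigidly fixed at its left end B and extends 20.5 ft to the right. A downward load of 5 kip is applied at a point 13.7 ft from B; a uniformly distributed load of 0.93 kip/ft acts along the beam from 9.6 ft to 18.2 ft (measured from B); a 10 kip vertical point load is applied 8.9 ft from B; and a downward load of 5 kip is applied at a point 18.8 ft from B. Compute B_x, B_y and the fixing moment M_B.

Resultant of the distributed load: 0.93 × 8.6 = 7.998 kip at 13.9 ft from B.
ΣF_x = 0: B_x = 0.
ΣF_y = 0: B_y − 5 − 0.93·8.6 − 10 − 5 = 0 → B_y = 28.00 kip.
ΣM about B: M_B − 5·13.7 − (0.93·8.6)·13.9 − 10·8.9 − 5·18.8 = 0 → M_B = 362.7 kip·ft.

B_x = 0, B_y = 28.00 kip, M_B = 362.7 kip·ft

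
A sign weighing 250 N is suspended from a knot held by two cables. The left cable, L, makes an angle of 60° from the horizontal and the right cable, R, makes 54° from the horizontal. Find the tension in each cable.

T_L = 160.9 N, T_R = 136.8 N

ΣF_x = 0: −T_L·cos60° + T_R·cos54° = 0 → T_R = 0.850651·T_L.
ΣF_y = 0: T_L·sin60° + T_R·sin54° = 250.
Substitute: T_L·(0.866025 + 0.850651·0.809017) = 250 → T_L = 160.853 ≈ 160.9 N.
Then T_R = 0.850651 × 160.853 = 136.8 N.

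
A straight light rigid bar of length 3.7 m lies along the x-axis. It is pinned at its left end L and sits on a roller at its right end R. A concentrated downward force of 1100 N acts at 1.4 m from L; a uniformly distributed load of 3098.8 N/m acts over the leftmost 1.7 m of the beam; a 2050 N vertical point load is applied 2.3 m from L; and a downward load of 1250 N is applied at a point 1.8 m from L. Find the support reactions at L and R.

Resultant of the distributed load: 3098.8 × 1.7 = 5267.96 N at 0.85 m from L.
Moments about L: R_y·3.7 − 1100·1.4 − (3098.8·1.7)·0.85 − 2050·2.3 − 1250·1.8 = 0 → R_y = 12982.766/3.7 = 3508.86 ≈ 3509 N.
ΣF_y = 0: L_y + 3508.86 − 1100 − 3098.8·1.7 − 2050 − 1250 = 0 → L_y = 6159 N.
ΣF_x = 0: no horizontal applied forces, so L_x = 0.

L_x = 0, L_y = 6159 N, R_y = 3509 N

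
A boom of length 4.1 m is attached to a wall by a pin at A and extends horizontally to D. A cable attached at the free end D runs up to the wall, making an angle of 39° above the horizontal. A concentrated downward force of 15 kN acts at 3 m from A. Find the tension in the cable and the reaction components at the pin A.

T = 17.44 kN, A_x = 13.55 kN, A_y = 4.024 kN

ΣM about A: T·sin39°·4.1 − 15·3 = 0 → T = 45/(4.1·0.62932) = 17.4404 ≈ 17.44 kN.
ΣF_x = 0: A_x − T·cos39° = 0 → A_x = 17.4404 × 0.777146 = 13.55 kN.
ΣF_y = 0: A_y + T·sin39° − 15 = 0 → A_y = 15 − 17.4404 × 0.62932 = 4.024 kN.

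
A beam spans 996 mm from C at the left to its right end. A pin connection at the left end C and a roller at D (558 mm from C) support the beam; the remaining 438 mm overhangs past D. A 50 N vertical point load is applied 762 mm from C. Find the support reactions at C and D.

C_x = 0, C_y = -18.28 N, D_y = 68.28 N

Taking moments about C: D_y·558 − 50·762 = 0 → D_y = 38100/558 = 68.2796 ≈ 68.28 N.
ΣF_y = 0: C_y + 68.2796 − 50 = 0 → C_y = -18.28 N.
ΣF_x = 0: no horizontal applied forces, so C_x = 0.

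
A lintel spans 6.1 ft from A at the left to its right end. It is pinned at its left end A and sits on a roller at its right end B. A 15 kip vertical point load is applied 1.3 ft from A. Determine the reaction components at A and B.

Taking moments about A: B_y·6.1 − 15·1.3 = 0 → B_y = 19.5/6.1 = 3.19672 ≈ 3.197 kip.
ΣF_y = 0: A_y + 3.19672 − 15 = 0 → A_y = 11.80 kip.
ΣF_x = 0: no horizontal applied forces, so A_x = 0.

A_x = 0, A_y = 11.80 kip, B_y = 3.197 kip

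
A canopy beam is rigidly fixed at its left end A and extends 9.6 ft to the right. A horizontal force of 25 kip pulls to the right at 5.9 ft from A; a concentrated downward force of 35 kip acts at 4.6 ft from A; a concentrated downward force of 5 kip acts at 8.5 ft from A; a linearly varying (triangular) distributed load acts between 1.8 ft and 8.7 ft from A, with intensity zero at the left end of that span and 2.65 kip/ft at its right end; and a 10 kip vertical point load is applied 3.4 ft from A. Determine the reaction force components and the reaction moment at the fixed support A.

A_x = -25.00 kip, A_y = 59.14 kip, M_A = 296.0 kip·ft

Resultant of the triangular load: ½ × 2.65 × 6.9 = 9.1425 kip, acting at 6.4 ft from A (one-third of the span from the peak).
ΣF_x = 0: A_x + 25 = 0 → A_x = -25.00 kip.
ΣF_y = 0: A_y − 35 − 5 − ½·2.65·6.9 − 10 = 0 → A_y = 59.14 kip.
ΣM about A: M_A − 35·4.6 − 5·8.5 − (½·2.65·6.9)·6.4 − 10·3.4 = 0 → M_A = 296.0 kip·ft.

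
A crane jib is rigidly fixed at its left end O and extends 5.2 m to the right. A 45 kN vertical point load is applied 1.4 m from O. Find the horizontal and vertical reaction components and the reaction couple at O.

O_x = 0, O_y = 45.00 kN, M_O = 63.00 kN·m

ΣF_x = 0: O_x = 0.
ΣF_y = 0: O_y − 45 = 0 → O_y = 45.00 kN.
ΣM about O: M_O − 45·1.4 = 0 → M_O = 63.00 kN·m.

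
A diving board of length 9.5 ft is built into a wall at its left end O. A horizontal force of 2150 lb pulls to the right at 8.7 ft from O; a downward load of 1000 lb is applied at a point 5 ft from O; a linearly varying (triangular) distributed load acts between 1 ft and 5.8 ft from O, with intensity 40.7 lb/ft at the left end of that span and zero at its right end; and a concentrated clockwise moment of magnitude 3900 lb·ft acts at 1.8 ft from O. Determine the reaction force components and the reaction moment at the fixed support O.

Resultant of the triangular load: ½ × 40.7 × 4.8 = 97.68 lb, acting at 2.6 ft from O (one-third of the span from the peak).
ΣF_x = 0: O_x + 2150 = 0 → O_x = -2150 lb.
ΣF_y = 0: O_y − 1000 − ½·40.7·4.8 = 0 → O_y = 1098 lb.
ΣM about O: M_O − 1000·5 − (½·40.7·4.8)·2.6 − 3900 = 0 → M_O = 9154 lb·ft.

O_x = -2150 lb, O_y = 1098 lb, M_O = 9154 lb·ft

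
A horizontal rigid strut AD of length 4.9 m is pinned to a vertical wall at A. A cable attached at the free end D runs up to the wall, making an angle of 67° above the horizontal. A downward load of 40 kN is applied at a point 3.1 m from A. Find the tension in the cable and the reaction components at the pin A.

ΣM about A: T·sin67°·4.9 − 40·3.1 = 0 → T = 124/(4.9·0.920505) = 27.4916 ≈ 27.49 kN.
ΣF_x = 0: A_x − T·cos67° = 0 → A_x = 27.4916 × 0.390731 = 10.74 kN.
ΣF_y = 0: A_y + T·sin67° − 40 = 0 → A_y = 40 − 27.4916 × 0.920505 = 14.69 kN.

T = 27.49 kN, A_x = 10.74 kN, A_y = 14.69 kN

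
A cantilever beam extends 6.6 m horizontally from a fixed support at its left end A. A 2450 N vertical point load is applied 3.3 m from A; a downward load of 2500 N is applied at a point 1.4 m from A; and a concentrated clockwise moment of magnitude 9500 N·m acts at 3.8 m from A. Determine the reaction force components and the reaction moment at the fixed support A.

A_x = 0, A_y = 4950 N, M_A = 21080 N·m

ΣF_x = 0: A_x = 0.
ΣF_y = 0: A_y − 2450 − 2500 = 0 → A_y = 4950 N.
ΣM about A: M_A − 2450·3.3 − 2500·1.4 − 9500 = 0 → M_A = 21080 N·m.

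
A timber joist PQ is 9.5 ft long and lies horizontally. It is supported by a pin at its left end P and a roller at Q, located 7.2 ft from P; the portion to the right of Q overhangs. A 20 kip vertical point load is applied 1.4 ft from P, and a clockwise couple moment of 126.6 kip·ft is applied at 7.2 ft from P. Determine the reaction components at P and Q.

Moments about P: Q_y·7.2 − 20·1.4 − 126.6 = 0 → Q_y = 154.6/7.2 = 21.4722 ≈ 21.47 kip.
ΣF_y = 0: P_y + 21.4722 − 20 = 0 → P_y = -1.472 kip.
ΣF_x = 0: no horizontal applied forces, so P_x = 0.

P_x = 0, P_y = -1.472 kip, Q_y = 21.47 kip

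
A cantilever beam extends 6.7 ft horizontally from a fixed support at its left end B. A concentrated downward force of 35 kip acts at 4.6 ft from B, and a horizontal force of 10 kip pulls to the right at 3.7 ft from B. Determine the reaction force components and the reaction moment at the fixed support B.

B_x = -10.00 kip, B_y = 35.00 kip, M_B = 161.0 kip·ft

ΣF_x = 0: B_x + 10 = 0 → B_x = -10.00 kip.
ΣF_y = 0: B_y − 35 = 0 → B_y = 35.00 kip.
ΣM about B: M_B − 35·4.6 = 0 → M_B = 161.0 kip·ft.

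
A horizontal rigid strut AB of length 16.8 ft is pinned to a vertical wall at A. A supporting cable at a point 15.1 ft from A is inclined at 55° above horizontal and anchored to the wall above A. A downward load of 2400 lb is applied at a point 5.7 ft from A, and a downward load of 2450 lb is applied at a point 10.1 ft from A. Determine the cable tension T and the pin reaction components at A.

T = 3107 lb, A_x = 1782 lb, A_y = 2305 lb

ΣM about A: T·sin55°·15.1 − 2400·5.7 − 2450·10.1 = 0 → T = 38425/(15.1·0.819152) = 3106.51 ≈ 3107 lb.
ΣF_x = 0: A_x − T·cos55° = 0 → A_x = 3106.51 × 0.573576 = 1782 lb.
ΣF_y = 0: A_y + T·sin55° − 2400 − 2450 = 0 → A_y = 4850 − 3106.51 × 0.819152 = 2305 lb.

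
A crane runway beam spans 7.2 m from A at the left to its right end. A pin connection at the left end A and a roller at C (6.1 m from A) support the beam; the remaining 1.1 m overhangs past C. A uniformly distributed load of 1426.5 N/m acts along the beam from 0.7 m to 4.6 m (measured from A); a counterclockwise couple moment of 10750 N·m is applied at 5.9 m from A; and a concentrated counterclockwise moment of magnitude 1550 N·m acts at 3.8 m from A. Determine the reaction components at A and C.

Resultant of the distributed load: 1426.5 × 3.9 = 5563.35 N at 2.65 m from A.
Moments about A: C_y·6.1 − (1426.5·3.9)·2.65 + 10750 + 1550 = 0 → C_y = 2442.8775/6.1 = 400.472 ≈ 400.5 N.
ΣF_y = 0: A_y + 400.472 − 1426.5·3.9 = 0 → A_y = 5163 N.
ΣF_x = 0: no horizontal applied forces, so A_x = 0.

A_x = 0, A_y = 5163 N, C_y = 400.5 N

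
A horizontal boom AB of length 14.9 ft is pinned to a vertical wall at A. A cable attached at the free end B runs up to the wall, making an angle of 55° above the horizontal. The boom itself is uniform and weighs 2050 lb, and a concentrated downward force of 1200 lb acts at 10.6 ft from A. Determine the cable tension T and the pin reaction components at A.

T = 2293 lb, A_x = 1315 lb, A_y = 1371 lb

ΣM about A: T·sin55°·14.9 − 2050·7.45 − 1200·10.6 = 0 → T = 27992.5/(14.9·0.819152) = 2293.46 ≈ 2293 lb.
ΣF_x = 0: A_x − T·cos55° = 0 → A_x = 2293.46 × 0.573576 = 1315 lb.
ΣF_y = 0: A_y + T·sin55° − 2050 − 1200 = 0 → A_y = 3250 − 2293.46 × 0.819152 = 1371 lb.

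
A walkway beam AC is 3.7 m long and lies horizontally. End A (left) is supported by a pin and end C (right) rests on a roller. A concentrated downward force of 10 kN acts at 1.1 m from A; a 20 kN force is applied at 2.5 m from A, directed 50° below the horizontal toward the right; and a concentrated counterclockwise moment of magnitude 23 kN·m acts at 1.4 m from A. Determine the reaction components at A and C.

A_x = -12.86 kN, A_y = 18.21 kN, C_y = 7.109 kN

Taking moments about A: C_y·3.7 − 10·1.1 − 20·sin50°·2.5 + 23 = 0 → C_y = 26.3022/3.7 = 7.1087 ≈ 7.109 kN.
ΣF_y = 0: A_y + 7.1087 − 10 − 20·sin50° = 0 → A_y = 18.21 kN.
ΣF_x = 0: A_x + 20·cos50° = 0 → A_x = -12.86 kN.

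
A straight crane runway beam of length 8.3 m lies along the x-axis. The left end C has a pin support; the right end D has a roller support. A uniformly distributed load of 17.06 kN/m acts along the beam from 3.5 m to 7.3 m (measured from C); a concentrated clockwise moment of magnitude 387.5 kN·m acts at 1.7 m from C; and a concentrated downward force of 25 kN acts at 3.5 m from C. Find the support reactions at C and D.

Resultant of the distributed load: 17.06 × 3.8 = 64.828 kN at 5.4 m from C.
Taking moments about C: D_y·8.3 − (17.06·3.8)·5.4 − 387.5 − 25·3.5 = 0 → D_y = 825.0712/8.3 = 99.4062 ≈ 99.41 kN.
ΣF_y = 0: C_y + 99.4062 − 17.06·3.8 − 25 = 0 → C_y = -9.578 kN.
ΣF_x = 0: no horizontal applied forces, so C_x = 0.

C_x = 0, C_y = -9.578 kN, D_y = 99.41 kN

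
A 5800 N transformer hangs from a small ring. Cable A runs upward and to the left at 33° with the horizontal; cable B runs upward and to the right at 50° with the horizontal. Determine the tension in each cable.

T_A = 3756 N, T_B = 4901 N

ΣF_x = 0: −T_A·cos33° + T_B·cos50° = 0 → T_B = 1.30474·T_A.
ΣF_y = 0: T_A·sin33° + T_B·sin50° = 5800.
Substitute: T_A·(0.544639 + 1.30474·0.766044) = 5800 → T_A = 3756.17 ≈ 3756 N.
Then T_B = 1.30474 × 3756.17 = 4901 N.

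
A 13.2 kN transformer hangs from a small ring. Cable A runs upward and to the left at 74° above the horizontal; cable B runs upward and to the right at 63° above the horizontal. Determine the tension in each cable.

T_A = 8.787 kN, T_B = 5.335 kN

ΣF_x = 0: −T_A·cos74° + T_B·cos63° = 0 → T_B = 0.607143·T_A.
ΣF_y = 0: T_A·sin74° + T_B·sin63° = 13.2.
Substitute: T_A·(0.961262 + 0.607143·0.891007) = 13.2 → T_A = 8.78693 ≈ 8.787 kN.
Then T_B = 0.607143 × 8.78693 = 5.335 kN.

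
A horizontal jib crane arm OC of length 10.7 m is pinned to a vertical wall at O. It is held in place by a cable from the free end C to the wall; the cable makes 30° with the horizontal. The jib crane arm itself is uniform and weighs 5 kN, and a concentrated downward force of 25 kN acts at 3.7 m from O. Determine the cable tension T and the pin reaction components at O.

ΣM about O: T·sin30°·10.7 − 5·5.35 − 25·3.7 = 0 → T = 119.25/(10.7·0.5) = 22.2897 ≈ 22.29 kN.
ΣF_x = 0: O_x − T·cos30° = 0 → O_x = 22.2897 × 0.866025 = 19.30 kN.
ΣF_y = 0: O_y + T·sin30° − 5 − 25 = 0 → O_y = 30 − 22.2897 × 0.5 = 18.86 kN.

T = 22.29 kN, O_x = 19.30 kN, O_y = 18.86 kN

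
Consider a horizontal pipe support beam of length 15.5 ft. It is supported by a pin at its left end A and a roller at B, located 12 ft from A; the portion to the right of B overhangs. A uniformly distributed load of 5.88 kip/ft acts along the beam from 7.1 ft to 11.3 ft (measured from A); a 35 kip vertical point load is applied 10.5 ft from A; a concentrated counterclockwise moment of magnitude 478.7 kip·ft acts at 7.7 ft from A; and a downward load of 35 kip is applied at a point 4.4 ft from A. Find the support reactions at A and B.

A_x = 0, A_y = 72.20 kip, B_y = 22.50 kip

Resultant of the distributed load: 5.88 × 4.2 = 24.696 kip at 9.2 ft from A.
Taking moments about A: B_y·12 − (5.88·4.2)·9.2 − 35·10.5 + 478.7 − 35·4.4 = 0 → B_y = 270.0032/12 = 22.5003 ≈ 22.50 kip.
ΣF_y = 0: A_y + 22.5003 − 5.88·4.2 − 35 − 35 = 0 → A_y = 72.20 kip.
ΣF_x = 0: no horizontal applied forces, so A_x = 0.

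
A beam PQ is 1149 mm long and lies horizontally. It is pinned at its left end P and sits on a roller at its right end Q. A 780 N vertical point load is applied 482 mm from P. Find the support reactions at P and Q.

P_x = 0, P_y = 452.8 N, Q_y = 327.2 N

ΣM about P: Q_y·1149 − 780·482 = 0 → Q_y = 375960/1149 = 327.206 ≈ 327.2 N.
ΣF_y = 0: P_y + 327.206 − 780 = 0 → P_y = 452.8 N.
ΣF_x = 0: no horizontal applied forces, so P_x = 0.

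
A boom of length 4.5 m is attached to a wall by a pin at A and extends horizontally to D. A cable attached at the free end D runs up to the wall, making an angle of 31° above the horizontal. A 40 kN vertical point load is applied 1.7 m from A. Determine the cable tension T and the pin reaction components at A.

ΣM about A: T·sin31°·4.5 − 40·1.7 = 0 → T = 68/(4.5·0.515038) = 29.3398 ≈ 29.34 kN.
ΣF_x = 0: A_x − T·cos31° = 0 → A_x = 29.3398 × 0.857167 = 25.15 kN.
ΣF_y = 0: A_y + T·sin31° − 40 = 0 → A_y = 40 − 29.3398 × 0.515038 = 24.89 kN.

T = 29.34 kN, A_x = 25.15 kN, A_y = 24.89 kN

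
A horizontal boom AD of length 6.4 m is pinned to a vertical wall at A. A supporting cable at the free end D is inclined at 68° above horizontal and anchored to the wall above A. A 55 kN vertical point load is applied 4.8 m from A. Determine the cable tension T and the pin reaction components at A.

ΣM about A: T·sin68°·6.4 − 55·4.8 = 0 → T = 264/(6.4·0.927184) = 44.4896 ≈ 44.49 kN.
ΣF_x = 0: A_x − T·cos68° = 0 → A_x = 44.4896 × 0.374607 = 16.67 kN.
ΣF_y = 0: A_y + T·sin68° − 55 = 0 → A_y = 55 − 44.4896 × 0.927184 = 13.75 kN.

T = 44.49 kN, A_x = 16.67 kN, A_y = 13.75 kN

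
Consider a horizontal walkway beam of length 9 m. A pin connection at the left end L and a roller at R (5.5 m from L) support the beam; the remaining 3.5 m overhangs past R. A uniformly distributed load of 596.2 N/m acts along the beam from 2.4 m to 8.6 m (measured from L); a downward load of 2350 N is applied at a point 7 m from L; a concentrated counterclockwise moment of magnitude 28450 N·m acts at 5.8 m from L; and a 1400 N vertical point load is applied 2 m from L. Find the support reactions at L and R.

L_x = 0, L_y = 5423 N, R_y = 2024 N

Resultant of the distributed load: 596.2 × 6.2 = 3696.44 N at 5.5 m from L.
Taking moments about L: R_y·5.5 − (596.2·6.2)·5.5 − 2350·7 + 28450 − 1400·2 = 0 → R_y = 11130.42/5.5 = 2023.71 ≈ 2024 N.
ΣF_y = 0: L_y + 2023.71 − 596.2·6.2 − 2350 − 1400 = 0 → L_y = 5423 N.
ΣF_x = 0: no horizontal applied forces, so L_x = 0.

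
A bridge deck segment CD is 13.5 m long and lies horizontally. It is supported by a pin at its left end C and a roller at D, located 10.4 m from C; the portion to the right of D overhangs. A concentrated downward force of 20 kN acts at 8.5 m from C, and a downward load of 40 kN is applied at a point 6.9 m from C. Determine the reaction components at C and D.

C_x = 0, C_y = 17.12 kN, D_y = 42.88 kN

Moments about C: D_y·10.4 − 20·8.5 − 40·6.9 = 0 → D_y = 446/10.4 = 42.8846 ≈ 42.88 kN.
ΣF_y = 0: C_y + 42.8846 − 20 − 40 = 0 → C_y = 17.12 kN.
ΣF_x = 0: no horizontal applied forces, so C_x = 0.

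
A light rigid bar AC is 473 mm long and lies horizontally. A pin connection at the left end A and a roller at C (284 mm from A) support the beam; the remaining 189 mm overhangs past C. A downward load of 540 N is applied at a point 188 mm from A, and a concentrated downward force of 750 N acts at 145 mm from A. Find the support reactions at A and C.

A_x = 0, A_y = 549.6 N, C_y = 740.4 N

Taking moments about A: C_y·284 − 540·188 − 750·145 = 0 → C_y = 210270/284 = 740.387 ≈ 740.4 N.
ΣF_y = 0: A_y + 740.387 − 540 − 750 = 0 → A_y = 549.6 N.
ΣF_x = 0: no horizontal applied forces, so A_x = 0.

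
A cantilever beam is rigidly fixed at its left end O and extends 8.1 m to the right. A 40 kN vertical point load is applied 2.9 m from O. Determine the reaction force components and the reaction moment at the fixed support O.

ΣF_x = 0: O_x = 0.
ΣF_y = 0: O_y − 40 = 0 → O_y = 40.00 kN.
ΣM about O: M_O − 40·2.9 = 0 → M_O = 116.0 kN·m.

O_x = 0, O_y = 40.00 kN, M_O = 116.0 kN·m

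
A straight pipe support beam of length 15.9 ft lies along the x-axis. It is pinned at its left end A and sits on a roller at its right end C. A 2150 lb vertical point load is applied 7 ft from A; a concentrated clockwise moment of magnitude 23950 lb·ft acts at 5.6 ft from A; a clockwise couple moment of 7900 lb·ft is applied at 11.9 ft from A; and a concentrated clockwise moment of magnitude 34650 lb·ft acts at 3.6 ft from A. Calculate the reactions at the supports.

A_x = 0, A_y = -2979 lb, C_y = 5129 lb

Taking moments about A: C_y·15.9 − 2150·7 − 23950 − 7900 − 34650 = 0 → C_y = 81550/15.9 = 5128.93 ≈ 5129 lb.
ΣF_y = 0: A_y + 5128.93 − 2150 = 0 → A_y = -2979 lb.
ΣF_x = 0: no horizontal applied forces, so A_x = 0.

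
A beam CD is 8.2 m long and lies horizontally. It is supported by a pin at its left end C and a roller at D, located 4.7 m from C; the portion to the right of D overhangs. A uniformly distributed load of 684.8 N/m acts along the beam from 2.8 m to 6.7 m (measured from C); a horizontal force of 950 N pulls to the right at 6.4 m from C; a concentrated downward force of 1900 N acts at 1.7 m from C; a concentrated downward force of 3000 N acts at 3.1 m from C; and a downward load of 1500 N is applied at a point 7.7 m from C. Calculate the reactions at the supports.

Resultant of the distributed load: 684.8 × 3.9 = 2670.72 N at 4.75 m from C.
Taking moments about C: D_y·4.7 − (684.8·3.9)·4.75 − 1900·1.7 − 3000·3.1 − 1500·7.7 = 0 → D_y = 36765.92/4.7 = 7822.54 ≈ 7823 N.
ΣF_y = 0: C_y + 7822.54 − 684.8·3.9 − 1900 − 3000 − 1500 = 0 → C_y = 1248 N.
ΣF_x = 0: C_x + 950 = 0 → C_x = -950.0 N.

C_x = -950.0 N, C_y = 1248 N, D_y = 7823 N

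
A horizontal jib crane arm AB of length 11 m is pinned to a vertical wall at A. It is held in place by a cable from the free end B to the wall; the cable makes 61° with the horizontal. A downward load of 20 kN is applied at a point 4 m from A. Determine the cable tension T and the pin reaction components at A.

T = 8.315 kN, A_x = 4.031 kN, A_y = 12.73 kN

ΣM about A: T·sin61°·11 − 20·4 = 0 → T = 80/(11·0.87462) = 8.3153 ≈ 8.315 kN.
ΣF_x = 0: A_x − T·cos61° = 0 → A_x = 8.3153 × 0.48481 = 4.031 kN.
ΣF_y = 0: A_y + T·sin61° − 20 = 0 → A_y = 20 − 8.3153 × 0.87462 = 12.73 kN.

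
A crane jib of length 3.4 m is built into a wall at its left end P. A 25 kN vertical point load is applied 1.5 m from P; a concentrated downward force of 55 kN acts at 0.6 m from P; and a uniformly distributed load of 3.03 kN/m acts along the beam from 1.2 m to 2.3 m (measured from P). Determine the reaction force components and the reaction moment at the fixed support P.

Resultant of the distributed load: 3.03 × 1.1 = 3.333 kN at 1.75 m from P.
ΣF_x = 0: P_x = 0.
ΣF_y = 0: P_y − 25 − 55 − 3.03·1.1 = 0 → P_y = 83.33 kN.
ΣM about P: M_P − 25·1.5 − 55·0.6 − (3.03·1.1)·1.75 = 0 → M_P = 76.33 kN·m.

P_x = 0, P_y = 83.33 kN, M_P = 76.33 kN·m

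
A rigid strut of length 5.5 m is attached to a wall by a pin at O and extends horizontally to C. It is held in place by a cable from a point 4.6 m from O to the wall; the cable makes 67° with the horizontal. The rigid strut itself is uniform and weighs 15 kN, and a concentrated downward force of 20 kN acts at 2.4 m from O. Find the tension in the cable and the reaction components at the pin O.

T = 21.08 kN, O_x = 8.236 kN, O_y = 15.60 kN

ΣM about O: T·sin67°·4.6 − 15·2.75 − 20·2.4 = 0 → T = 89.25/(4.6·0.920505) = 21.0777 ≈ 21.08 kN.
ΣF_x = 0: O_x − T·cos67° = 0 → O_x = 21.0777 × 0.390731 = 8.236 kN.
ΣF_y = 0: O_y + T·sin67° − 15 − 20 = 0 → O_y = 35 − 21.0777 × 0.920505 = 15.60 kN.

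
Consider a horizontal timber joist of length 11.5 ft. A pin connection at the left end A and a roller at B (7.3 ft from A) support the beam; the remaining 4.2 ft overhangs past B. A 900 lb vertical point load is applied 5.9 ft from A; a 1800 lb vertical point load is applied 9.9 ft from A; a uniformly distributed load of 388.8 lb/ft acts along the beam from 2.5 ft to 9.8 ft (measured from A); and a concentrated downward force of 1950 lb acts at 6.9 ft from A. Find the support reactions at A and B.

A_x = 0, A_y = 85.48 lb, B_y = 7403 lb

Resultant of the distributed load: 388.8 × 7.3 = 2838.24 lb at 6.15 ft from A.
ΣM about A: B_y·7.3 − 900·5.9 − 1800·9.9 − (388.8·7.3)·6.15 − 1950·6.9 = 0 → B_y = 54040.176/7.3 = 7402.76 ≈ 7403 lb.
ΣF_y = 0: A_y + 7402.76 − 900 − 1800 − 388.8·7.3 − 1950 = 0 → A_y = 85.48 lb.
ΣF_x = 0: no horizontal applied forces, so A_x = 0.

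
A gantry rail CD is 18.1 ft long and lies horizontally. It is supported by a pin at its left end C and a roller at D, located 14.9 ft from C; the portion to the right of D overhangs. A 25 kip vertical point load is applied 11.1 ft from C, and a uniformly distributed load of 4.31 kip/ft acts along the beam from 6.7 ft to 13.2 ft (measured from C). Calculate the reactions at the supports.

Resultant of the distributed load: 4.31 × 6.5 = 28.015 kip at 9.95 ft from C.
Moments about C: D_y·14.9 − 25·11.1 − (4.31·6.5)·9.95 = 0 → D_y = 556.24925/14.9 = 37.3322 ≈ 37.33 kip.
ΣF_y = 0: C_y + 37.3322 − 25 − 4.31·6.5 = 0 → C_y = 15.68 kip.
ΣF_x = 0: no horizontal applied forces, so C_x = 0.

C_x = 0, C_y = 15.68 kip, D_y = 37.33 kip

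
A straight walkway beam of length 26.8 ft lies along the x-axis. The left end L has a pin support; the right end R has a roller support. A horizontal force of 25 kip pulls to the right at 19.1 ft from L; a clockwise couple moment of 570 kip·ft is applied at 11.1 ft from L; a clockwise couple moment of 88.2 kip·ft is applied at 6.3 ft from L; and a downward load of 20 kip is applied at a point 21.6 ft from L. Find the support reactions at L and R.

Taking moments about L: R_y·26.8 − 570 − 88.2 − 20·21.6 = 0 → R_y = 1090.2/26.8 = 40.6791 ≈ 40.68 kip.
ΣF_y = 0: L_y + 40.6791 − 20 = 0 → L_y = -20.68 kip.
ΣF_x = 0: L_x + 25 = 0 → L_x = -25.00 kip.

L_x = -25.00 kip, L_y = -20.68 kip, R_y = 40.68 kip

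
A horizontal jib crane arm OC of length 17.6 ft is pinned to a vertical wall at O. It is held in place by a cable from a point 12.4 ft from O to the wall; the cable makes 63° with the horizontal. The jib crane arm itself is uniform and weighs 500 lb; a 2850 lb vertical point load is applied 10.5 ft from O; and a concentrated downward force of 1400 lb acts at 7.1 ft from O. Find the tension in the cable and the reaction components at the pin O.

ΣM about O: T·sin63°·12.4 − 500·8.8 − 2850·10.5 − 1400·7.1 = 0 → T = 44265/(12.4·0.891007) = 4006.43 ≈ 4006 lb.
ΣF_x = 0: O_x − T·cos63° = 0 → O_x = 4006.43 × 0.45399 = 1819 lb.
ΣF_y = 0: O_y + T·sin63° − 500 − 2850 − 1400 = 0 → O_y = 4750 − 4006.43 × 0.891007 = 1180 lb.

T = 4006 lb, O_x = 1819 lb, O_y = 1180 lb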